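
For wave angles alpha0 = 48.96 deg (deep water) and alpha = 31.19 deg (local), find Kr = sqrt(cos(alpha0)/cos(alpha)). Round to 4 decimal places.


Kr = sqrt(cos(alpha0) / cos(alpha))
cos(48.96) = 0.656586
cos(31.19) = 0.855455
Kr = sqrt(0.656586 / 0.855455)
Kr = sqrt(0.767528)
Kr = 0.8761

0.8761


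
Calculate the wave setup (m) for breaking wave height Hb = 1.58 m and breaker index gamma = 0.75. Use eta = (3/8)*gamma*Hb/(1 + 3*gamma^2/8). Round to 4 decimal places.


eta = (3/8) * gamma * Hb / (1 + 3*gamma^2/8)
Numerator = (3/8) * 0.75 * 1.58 = 0.444375
Denominator = 1 + 3*0.75^2/8 = 1 + 0.210938 = 1.210938
eta = 0.444375 / 1.210938
eta = 0.3670 m

0.3670


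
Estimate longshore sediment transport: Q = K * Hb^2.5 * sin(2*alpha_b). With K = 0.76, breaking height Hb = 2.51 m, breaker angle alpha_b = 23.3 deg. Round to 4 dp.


Q = K * Hb^2.5 * sin(2 * alpha_b)
Hb^2.5 = 2.51^2.5 = 9.981236
sin(2 * 23.3) = sin(46.6) = 0.726575
Q = 0.76 * 9.981236 * 0.726575
Q = 5.5116 m^3/s

5.5116


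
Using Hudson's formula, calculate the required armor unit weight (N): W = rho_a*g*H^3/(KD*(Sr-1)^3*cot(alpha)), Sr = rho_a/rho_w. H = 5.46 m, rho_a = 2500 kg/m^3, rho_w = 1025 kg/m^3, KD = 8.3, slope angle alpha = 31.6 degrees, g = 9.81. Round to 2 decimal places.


Sr = rho_a / rho_w = 2500 / 1025 = 2.439024
(Sr - 1) = 1.439024
(Sr - 1)^3 = 2.979919
cot(31.6) = 1 / tan(31.6) = 1 / 0.615204 = 1.625477
Numerator = 2500 * 9.81 * 5.46^3 = 3991967.0154
Denominator = 8.3 * 2.979919 * 1.625477 = 40.203451
W = 3991967.0154 / 40.203451
W = 99294.14 N

99294.14


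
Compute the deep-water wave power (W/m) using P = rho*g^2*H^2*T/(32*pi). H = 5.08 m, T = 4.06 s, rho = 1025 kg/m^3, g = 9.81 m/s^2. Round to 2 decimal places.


P = rho * g^2 * H^2 * T / (32 * pi)
P = 1025 * 9.81^2 * 5.08^2 * 4.06 / (32 * pi)
P = 1025 * 96.2361 * 25.8064 * 4.06 / 100.53096
P = 102805.30 W/m

102805.30


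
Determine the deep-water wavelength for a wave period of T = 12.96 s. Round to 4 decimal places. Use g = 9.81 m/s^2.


L0 = g * T^2 / (2 * pi)
L0 = 9.81 * 12.96^2 / (2 * pi)
L0 = 9.81 * 167.9616 / 6.28319
L0 = 1647.7033 / 6.28319
L0 = 262.2401 m

262.2401


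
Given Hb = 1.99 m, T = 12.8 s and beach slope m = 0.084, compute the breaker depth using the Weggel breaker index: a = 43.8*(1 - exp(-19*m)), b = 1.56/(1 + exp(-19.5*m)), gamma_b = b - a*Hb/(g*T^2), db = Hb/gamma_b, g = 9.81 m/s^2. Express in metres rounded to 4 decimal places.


a = 43.8 * (1 - exp(-19 * m))
exp(-19 * 0.084) = exp(-1.5960) = 0.202706
a = 43.8 * (1 - 0.202706) = 34.921489
b = 1.56 / (1 + exp(-19.5 * m))
exp(-19.5 * 0.084) = exp(-1.6380) = 0.194368
b = 1.56 / (1 + 0.194368) = 1.306130
Hb / (g * T^2) = 1.99 / (9.81 * 12.8^2) = 1.99 / 1607.2704 = 0.00123812
gamma_b = b - a * Hb/(g*T^2) = 1.306130 - 34.921489 * 0.00123812 = 1.262893
db = Hb / gamma_b = 1.99 / 1.262893
db = 1.5757 m

1.5757


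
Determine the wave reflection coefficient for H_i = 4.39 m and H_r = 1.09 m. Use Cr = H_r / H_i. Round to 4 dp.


Cr = H_r / H_i
Cr = 1.09 / 4.39
Cr = 0.2483

0.2483


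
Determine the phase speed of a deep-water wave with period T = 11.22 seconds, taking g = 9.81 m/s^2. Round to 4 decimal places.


We use the deep-water celerity formula:
C = g * T / (2 * pi)
C = 9.81 * 11.22 / (2 * 3.14159...)
C = 110.068200 / 6.283185
C = 17.5179 m/s

17.5179


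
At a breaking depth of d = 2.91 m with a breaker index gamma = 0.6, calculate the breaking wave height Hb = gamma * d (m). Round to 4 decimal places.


Hb = gamma * d
Hb = 0.6 * 2.91
Hb = 1.7460 m

1.7460


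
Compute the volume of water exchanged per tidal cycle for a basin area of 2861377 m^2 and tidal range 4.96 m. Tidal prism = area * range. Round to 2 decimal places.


Tidal prism = Area * Tidal range
P = 2861377 * 4.96
P = 14192429.92 m^3

14192429.92


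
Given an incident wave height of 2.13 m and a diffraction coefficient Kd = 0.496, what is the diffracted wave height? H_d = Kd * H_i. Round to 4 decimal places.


H_d = Kd * H_i
H_d = 0.496 * 2.13
H_d = 1.0565 m

1.0565


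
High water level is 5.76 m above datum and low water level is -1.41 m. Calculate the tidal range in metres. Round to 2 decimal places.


Tidal range = High water - Low water
Tidal range = 5.76 - (-1.41)
Tidal range = 7.17 m

7.17


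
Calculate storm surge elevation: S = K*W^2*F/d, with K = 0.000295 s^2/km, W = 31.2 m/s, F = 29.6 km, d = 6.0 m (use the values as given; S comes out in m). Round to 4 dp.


S = K * W^2 * F / d
W^2 = 31.2^2 = 973.44
S = 0.000295 * 973.44 * 29.6 / 6.0
Numerator = 0.000295 * 973.44 * 29.6 = 8.500078
S = 8.500078 / 6.0 = 1.4167 m

1.4167


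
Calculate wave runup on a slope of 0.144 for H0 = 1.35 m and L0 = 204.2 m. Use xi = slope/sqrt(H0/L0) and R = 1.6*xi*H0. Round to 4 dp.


xi = slope / sqrt(H0/L0)
H0/L0 = 1.35/204.2 = 0.006611
sqrt(0.006611) = 0.081309
xi = 0.144 / 0.081309 = 1.771020
R = 1.6 * xi * H0 = 1.6 * 1.771020 * 1.35
R = 3.8254 m

3.8254


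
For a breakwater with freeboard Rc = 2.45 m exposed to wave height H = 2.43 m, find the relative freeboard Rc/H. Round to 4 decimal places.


Relative freeboard = Rc / H
= 2.45 / 2.43
= 1.0082

1.0082


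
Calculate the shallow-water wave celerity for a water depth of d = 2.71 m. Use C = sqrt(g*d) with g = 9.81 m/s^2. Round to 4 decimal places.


Using the shallow-water approximation:
C = sqrt(g * d) = sqrt(9.81 * 2.71)
C = sqrt(26.5851)
C = 5.1561 m/s

5.1561


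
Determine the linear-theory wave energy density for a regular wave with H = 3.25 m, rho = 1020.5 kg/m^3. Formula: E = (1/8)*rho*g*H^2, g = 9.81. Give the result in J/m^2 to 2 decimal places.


E = (1/8) * rho * g * H^2
E = (1/8) * 1020.5 * 9.81 * 3.25^2
E = 0.125 * 1020.5 * 9.81 * 10.5625
E = 13217.79 J/m^2

13217.79


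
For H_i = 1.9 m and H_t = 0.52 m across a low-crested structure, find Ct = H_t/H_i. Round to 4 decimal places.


Ct = H_t / H_i
Ct = 0.52 / 1.9
Ct = 0.2737

0.2737


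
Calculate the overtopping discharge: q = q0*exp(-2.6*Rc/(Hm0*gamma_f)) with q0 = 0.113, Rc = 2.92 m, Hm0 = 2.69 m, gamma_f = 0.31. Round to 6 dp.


q = q0 * exp(-2.6 * Rc / (Hm0 * gamma_f))
Exponent = -2.6 * 2.92 / (2.69 * 0.31)
= -2.6 * 2.92 / 0.8339
= -9.104209
exp(-9.104209) = 0.000111
q = 0.113 * 0.000111
q = 0.000013 m^3/s/m

0.000013


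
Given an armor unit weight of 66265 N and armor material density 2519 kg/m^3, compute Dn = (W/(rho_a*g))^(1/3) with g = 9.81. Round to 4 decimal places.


V = W / (rho_a * g)
V = 66265 / (2519 * 9.81)
V = 66265 / 24711.39
V = 2.681557 m^3
Dn = V^(1/3) = 2.681557^(1/3)
Dn = 1.3893 m

1.3893


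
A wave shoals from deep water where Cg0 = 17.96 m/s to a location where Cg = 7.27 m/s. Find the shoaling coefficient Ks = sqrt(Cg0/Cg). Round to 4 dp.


Ks = sqrt(Cg0 / Cg)
Ks = sqrt(17.96 / 7.27)
Ks = sqrt(2.4704)
Ks = 1.5718

1.5718


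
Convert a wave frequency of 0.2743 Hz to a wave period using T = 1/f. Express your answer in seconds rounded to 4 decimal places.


T = 1 / f
T = 1 / 0.2743
T = 3.6456 s

3.6456


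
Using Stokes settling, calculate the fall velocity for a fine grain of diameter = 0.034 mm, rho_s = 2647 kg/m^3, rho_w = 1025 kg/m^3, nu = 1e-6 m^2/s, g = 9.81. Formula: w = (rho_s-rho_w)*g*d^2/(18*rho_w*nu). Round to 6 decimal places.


w = (rho_s - rho_w) * g * d^2 / (18 * rho_w * nu)
d = 0.034 mm = 0.000034 m
rho_s - rho_w = 2647 - 1025 = 1622
Numerator = 1622 * 9.81 * (0.000034)^2 = 0.000018394064
Denominator = 18 * 1025 * 1e-6 = 0.018450
w = 0.000997 m/s

0.000997


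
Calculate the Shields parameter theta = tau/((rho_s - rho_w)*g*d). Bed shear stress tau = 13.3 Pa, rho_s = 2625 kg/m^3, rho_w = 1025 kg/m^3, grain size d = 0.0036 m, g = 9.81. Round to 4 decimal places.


theta = tau / ((rho_s - rho_w) * g * d)
rho_s - rho_w = 2625 - 1025 = 1600
Denominator = 1600 * 9.81 * 0.0036 = 56.505600
theta = 13.3 / 56.505600
theta = 0.2354

0.2354


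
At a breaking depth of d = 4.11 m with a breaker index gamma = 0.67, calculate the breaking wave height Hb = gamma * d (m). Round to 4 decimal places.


Hb = gamma * d
Hb = 0.67 * 4.11
Hb = 2.7537 m

2.7537


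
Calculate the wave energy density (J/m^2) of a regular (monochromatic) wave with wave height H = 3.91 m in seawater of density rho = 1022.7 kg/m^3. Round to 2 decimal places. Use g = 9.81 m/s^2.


E = (1/8) * rho * g * H^2
E = (1/8) * 1022.7 * 9.81 * 3.91^2
E = 0.125 * 1022.7 * 9.81 * 15.2881
E = 19172.59 J/m^2

19172.59


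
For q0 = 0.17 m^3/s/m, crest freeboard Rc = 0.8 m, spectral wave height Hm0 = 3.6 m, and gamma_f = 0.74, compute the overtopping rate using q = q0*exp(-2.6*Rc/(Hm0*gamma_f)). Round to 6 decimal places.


q = q0 * exp(-2.6 * Rc / (Hm0 * gamma_f))
Exponent = -2.6 * 0.8 / (3.6 * 0.74)
= -2.6 * 0.8 / 2.6640
= -0.780781
exp(-0.780781) = 0.458048
q = 0.17 * 0.458048
q = 0.077868 m^3/s/m

0.077868


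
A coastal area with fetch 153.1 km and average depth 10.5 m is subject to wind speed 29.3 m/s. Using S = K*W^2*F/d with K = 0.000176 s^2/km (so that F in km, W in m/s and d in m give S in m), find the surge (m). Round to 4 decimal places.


S = K * W^2 * F / d
W^2 = 29.3^2 = 858.49
S = 0.000176 * 858.49 * 153.1 / 10.5
Numerator = 0.000176 * 858.49 * 153.1 = 23.132528
S = 23.132528 / 10.5 = 2.2031 m

2.2031


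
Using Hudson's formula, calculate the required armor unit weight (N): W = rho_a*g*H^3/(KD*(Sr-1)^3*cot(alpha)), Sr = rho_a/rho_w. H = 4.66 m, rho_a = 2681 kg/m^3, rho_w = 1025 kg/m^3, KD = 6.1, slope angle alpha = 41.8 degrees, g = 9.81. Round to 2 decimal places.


Sr = rho_a / rho_w = 2681 / 1025 = 2.615610
(Sr - 1) = 1.615610
(Sr - 1)^3 = 4.217056
cot(41.8) = 1 / tan(41.8) = 1 / 0.894103 = 1.118439
Numerator = 2681 * 9.81 * 4.66^3 = 2661482.2336
Denominator = 6.1 * 4.217056 * 1.118439 = 28.770777
W = 2661482.2336 / 28.770777
W = 92506.44 N

92506.44


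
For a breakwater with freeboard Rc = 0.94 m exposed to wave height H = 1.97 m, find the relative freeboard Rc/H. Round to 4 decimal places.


Relative freeboard = Rc / H
= 0.94 / 1.97
= 0.4772

0.4772


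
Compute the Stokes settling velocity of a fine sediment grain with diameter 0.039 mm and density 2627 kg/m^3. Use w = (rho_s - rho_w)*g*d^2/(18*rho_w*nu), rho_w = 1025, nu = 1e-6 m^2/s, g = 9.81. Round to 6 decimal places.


w = (rho_s - rho_w) * g * d^2 / (18 * rho_w * nu)
d = 0.039 mm = 0.000039 m
rho_s - rho_w = 2627 - 1025 = 1602
Numerator = 1602 * 9.81 * (0.000039)^2 = 0.000023903458
Denominator = 18 * 1025 * 1e-6 = 0.018450
w = 0.001296 m/s

0.001296


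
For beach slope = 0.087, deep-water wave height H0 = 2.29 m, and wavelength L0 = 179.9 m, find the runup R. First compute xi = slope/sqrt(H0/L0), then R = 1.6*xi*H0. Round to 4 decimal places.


xi = slope / sqrt(H0/L0)
H0/L0 = 2.29/179.9 = 0.012729
sqrt(0.012729) = 0.112824
xi = 0.087 / 0.112824 = 0.771111
R = 1.6 * xi * H0 = 1.6 * 0.771111 * 2.29
R = 2.8254 m

2.8254


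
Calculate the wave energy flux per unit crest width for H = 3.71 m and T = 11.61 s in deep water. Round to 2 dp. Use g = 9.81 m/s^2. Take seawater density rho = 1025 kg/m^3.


P = rho * g^2 * H^2 * T / (32 * pi)
P = 1025 * 9.81^2 * 3.71^2 * 11.61 / (32 * pi)
P = 1025 * 96.2361 * 13.7641 * 11.61 / 100.53096
P = 156798.56 W/m

156798.56


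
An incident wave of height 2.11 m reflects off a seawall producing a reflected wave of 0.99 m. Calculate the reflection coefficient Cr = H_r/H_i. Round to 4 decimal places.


Cr = H_r / H_i
Cr = 0.99 / 2.11
Cr = 0.4692

0.4692


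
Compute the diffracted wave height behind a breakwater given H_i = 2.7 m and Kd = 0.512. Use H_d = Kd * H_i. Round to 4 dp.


H_d = Kd * H_i
H_d = 0.512 * 2.7
H_d = 1.3824 m

1.3824


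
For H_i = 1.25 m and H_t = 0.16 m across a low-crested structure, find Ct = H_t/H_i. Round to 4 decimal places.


Ct = H_t / H_i
Ct = 0.16 / 1.25
Ct = 0.1280

0.1280


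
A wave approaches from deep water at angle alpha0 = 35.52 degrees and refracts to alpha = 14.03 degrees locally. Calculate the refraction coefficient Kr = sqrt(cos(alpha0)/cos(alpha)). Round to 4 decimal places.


Kr = sqrt(cos(alpha0) / cos(alpha))
cos(35.52) = 0.813913
cos(14.03) = 0.970169
Kr = sqrt(0.813913 / 0.970169)
Kr = sqrt(0.838939)
Kr = 0.9159

0.9159


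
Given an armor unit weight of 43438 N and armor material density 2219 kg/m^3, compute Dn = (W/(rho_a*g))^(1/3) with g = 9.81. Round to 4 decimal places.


V = W / (rho_a * g)
V = 43438 / (2219 * 9.81)
V = 43438 / 21768.39
V = 1.995462 m^3
Dn = V^(1/3) = 1.995462^(1/3)
Dn = 1.2590 m

1.2590


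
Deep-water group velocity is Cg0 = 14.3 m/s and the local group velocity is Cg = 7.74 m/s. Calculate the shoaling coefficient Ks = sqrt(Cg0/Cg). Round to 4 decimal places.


Ks = sqrt(Cg0 / Cg)
Ks = sqrt(14.3 / 7.74)
Ks = sqrt(1.8475)
Ks = 1.3592

1.3592


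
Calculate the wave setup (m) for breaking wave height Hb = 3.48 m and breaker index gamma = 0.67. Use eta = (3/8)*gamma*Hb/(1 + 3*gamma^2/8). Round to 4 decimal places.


eta = (3/8) * gamma * Hb / (1 + 3*gamma^2/8)
Numerator = (3/8) * 0.67 * 3.48 = 0.874350
Denominator = 1 + 3*0.67^2/8 = 1 + 0.168338 = 1.168338
eta = 0.874350 / 1.168338
eta = 0.7484 m

0.7484


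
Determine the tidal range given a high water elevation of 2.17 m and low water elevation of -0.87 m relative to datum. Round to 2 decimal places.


Tidal range = High water - Low water
Tidal range = 2.17 - (-0.87)
Tidal range = 3.04 m

3.04


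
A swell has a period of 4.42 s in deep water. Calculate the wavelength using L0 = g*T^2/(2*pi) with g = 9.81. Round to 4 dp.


L0 = g * T^2 / (2 * pi)
L0 = 9.81 * 4.42^2 / (2 * pi)
L0 = 9.81 * 19.5364 / 6.28319
L0 = 191.6521 / 6.28319
L0 = 30.5024 m

30.5024


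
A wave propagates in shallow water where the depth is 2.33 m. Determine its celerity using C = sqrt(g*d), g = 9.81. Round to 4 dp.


Using the shallow-water approximation:
C = sqrt(g * d) = sqrt(9.81 * 2.33)
C = sqrt(22.8573)
C = 4.7809 m/s

4.7809


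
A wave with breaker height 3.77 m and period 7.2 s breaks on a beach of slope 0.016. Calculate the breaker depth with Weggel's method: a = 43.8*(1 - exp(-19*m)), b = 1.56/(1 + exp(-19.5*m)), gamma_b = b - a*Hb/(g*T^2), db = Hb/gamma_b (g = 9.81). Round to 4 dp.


a = 43.8 * (1 - exp(-19 * m))
exp(-19 * 0.016) = exp(-0.3040) = 0.737861
a = 43.8 * (1 - 0.737861) = 11.481694
b = 1.56 / (1 + exp(-19.5 * m))
exp(-19.5 * 0.016) = exp(-0.3120) = 0.731982
b = 1.56 / (1 + 0.731982) = 0.900702
Hb / (g * T^2) = 3.77 / (9.81 * 7.2^2) = 3.77 / 508.5504 = 0.00741323
gamma_b = b - a * Hb/(g*T^2) = 0.900702 - 11.481694 * 0.00741323 = 0.815586
db = Hb / gamma_b = 3.77 / 0.815586
db = 4.6224 m

4.6224


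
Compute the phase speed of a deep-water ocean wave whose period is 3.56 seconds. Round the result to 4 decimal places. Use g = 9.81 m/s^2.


We use the deep-water celerity formula:
C = g * T / (2 * pi)
C = 9.81 * 3.56 / (2 * 3.14159...)
C = 34.923600 / 6.283185
C = 5.5583 m/s

5.5583


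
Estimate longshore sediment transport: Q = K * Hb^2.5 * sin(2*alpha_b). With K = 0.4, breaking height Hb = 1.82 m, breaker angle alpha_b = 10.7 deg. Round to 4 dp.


Q = K * Hb^2.5 * sin(2 * alpha_b)
Hb^2.5 = 1.82^2.5 = 4.468672
sin(2 * 10.7) = sin(21.4) = 0.364877
Q = 0.4 * 4.468672 * 0.364877
Q = 0.6522 m^3/s

0.6522


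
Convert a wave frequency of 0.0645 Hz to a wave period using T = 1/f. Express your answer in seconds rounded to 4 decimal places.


T = 1 / f
T = 1 / 0.0645
T = 15.5039 s

15.5039


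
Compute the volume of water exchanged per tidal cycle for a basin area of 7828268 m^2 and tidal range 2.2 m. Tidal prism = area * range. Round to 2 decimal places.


Tidal prism = Area * Tidal range
P = 7828268 * 2.2
P = 17222189.60 m^3

17222189.60


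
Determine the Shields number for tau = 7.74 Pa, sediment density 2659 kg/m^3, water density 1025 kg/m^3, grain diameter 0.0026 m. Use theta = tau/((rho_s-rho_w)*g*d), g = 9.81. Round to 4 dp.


theta = tau / ((rho_s - rho_w) * g * d)
rho_s - rho_w = 2659 - 1025 = 1634
Denominator = 1634 * 9.81 * 0.0026 = 41.676804
theta = 7.74 / 41.676804
theta = 0.1857

0.1857


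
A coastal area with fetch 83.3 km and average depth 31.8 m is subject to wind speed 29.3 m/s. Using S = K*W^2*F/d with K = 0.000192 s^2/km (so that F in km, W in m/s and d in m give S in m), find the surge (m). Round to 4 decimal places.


S = K * W^2 * F / d
W^2 = 29.3^2 = 858.49
S = 0.000192 * 858.49 * 83.3 / 31.8
Numerator = 0.000192 * 858.49 * 83.3 = 13.730346
S = 13.730346 / 31.8 = 0.4318 m

0.4318


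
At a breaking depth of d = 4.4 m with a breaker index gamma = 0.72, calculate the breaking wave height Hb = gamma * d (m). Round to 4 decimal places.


Hb = gamma * d
Hb = 0.72 * 4.4
Hb = 3.1680 m

3.1680


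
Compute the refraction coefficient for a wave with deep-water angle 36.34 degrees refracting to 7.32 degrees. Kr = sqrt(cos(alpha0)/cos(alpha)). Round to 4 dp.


Kr = sqrt(cos(alpha0) / cos(alpha))
cos(36.34) = 0.805515
cos(7.32) = 0.991850
Kr = sqrt(0.805515 / 0.991850)
Kr = sqrt(0.812134)
Kr = 0.9012

0.9012


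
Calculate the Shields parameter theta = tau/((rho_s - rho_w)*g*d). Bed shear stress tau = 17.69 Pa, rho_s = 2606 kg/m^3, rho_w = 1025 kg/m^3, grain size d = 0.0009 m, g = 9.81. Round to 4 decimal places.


theta = tau / ((rho_s - rho_w) * g * d)
rho_s - rho_w = 2606 - 1025 = 1581
Denominator = 1581 * 9.81 * 0.0009 = 13.958649
theta = 17.69 / 13.958649
theta = 1.2673

1.2673


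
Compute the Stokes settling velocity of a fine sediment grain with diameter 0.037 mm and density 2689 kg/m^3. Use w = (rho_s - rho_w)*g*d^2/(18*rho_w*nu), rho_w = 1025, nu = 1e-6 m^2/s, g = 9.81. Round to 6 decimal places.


w = (rho_s - rho_w) * g * d^2 / (18 * rho_w * nu)
d = 0.037 mm = 0.000037 m
rho_s - rho_w = 2689 - 1025 = 1664
Numerator = 1664 * 9.81 * (0.000037)^2 = 0.000022347337
Denominator = 18 * 1025 * 1e-6 = 0.018450
w = 0.001211 m/s

0.001211


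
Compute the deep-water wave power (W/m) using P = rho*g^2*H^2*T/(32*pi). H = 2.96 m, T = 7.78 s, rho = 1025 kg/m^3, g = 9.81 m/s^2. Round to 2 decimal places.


P = rho * g^2 * H^2 * T / (32 * pi)
P = 1025 * 9.81^2 * 2.96^2 * 7.78 / (32 * pi)
P = 1025 * 96.2361 * 8.7616 * 7.78 / 100.53096
P = 66884.43 W/m

66884.43


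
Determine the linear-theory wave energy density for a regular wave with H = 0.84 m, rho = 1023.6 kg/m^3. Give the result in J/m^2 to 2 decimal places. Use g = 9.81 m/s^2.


E = (1/8) * rho * g * H^2
E = (1/8) * 1023.6 * 9.81 * 0.84^2
E = 0.125 * 1023.6 * 9.81 * 0.7056
E = 885.66 J/m^2

885.66


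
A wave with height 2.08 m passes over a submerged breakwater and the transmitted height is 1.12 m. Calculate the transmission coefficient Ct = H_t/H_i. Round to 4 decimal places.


Ct = H_t / H_i
Ct = 1.12 / 2.08
Ct = 0.5385

0.5385


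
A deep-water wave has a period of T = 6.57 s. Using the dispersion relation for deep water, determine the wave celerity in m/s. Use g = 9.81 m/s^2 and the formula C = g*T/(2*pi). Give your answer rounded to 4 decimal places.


We use the deep-water celerity formula:
C = g * T / (2 * pi)
C = 9.81 * 6.57 / (2 * 3.14159...)
C = 64.451700 / 6.283185
C = 10.2578 m/s

10.2578


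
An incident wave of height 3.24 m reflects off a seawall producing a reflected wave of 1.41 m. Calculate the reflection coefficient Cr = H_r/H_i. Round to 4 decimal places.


Cr = H_r / H_i
Cr = 1.41 / 3.24
Cr = 0.4352

0.4352


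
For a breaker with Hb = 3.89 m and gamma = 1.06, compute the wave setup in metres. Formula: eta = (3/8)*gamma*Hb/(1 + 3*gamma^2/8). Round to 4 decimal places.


eta = (3/8) * gamma * Hb / (1 + 3*gamma^2/8)
Numerator = (3/8) * 1.06 * 3.89 = 1.546275
Denominator = 1 + 3*1.06^2/8 = 1 + 0.421350 = 1.421350
eta = 1.546275 / 1.421350
eta = 1.0879 m

1.0879


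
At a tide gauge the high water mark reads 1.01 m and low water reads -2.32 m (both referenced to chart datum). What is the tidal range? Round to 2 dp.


Tidal range = High water - Low water
Tidal range = 1.01 - (-2.32)
Tidal range = 3.33 m

3.33


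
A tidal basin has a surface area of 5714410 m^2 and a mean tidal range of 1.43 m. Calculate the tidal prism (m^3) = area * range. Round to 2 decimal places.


Tidal prism = Area * Tidal range
P = 5714410 * 1.43
P = 8171606.30 m^3

8171606.30


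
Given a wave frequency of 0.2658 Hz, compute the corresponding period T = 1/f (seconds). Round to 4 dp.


T = 1 / f
T = 1 / 0.2658
T = 3.7622 s

3.7622


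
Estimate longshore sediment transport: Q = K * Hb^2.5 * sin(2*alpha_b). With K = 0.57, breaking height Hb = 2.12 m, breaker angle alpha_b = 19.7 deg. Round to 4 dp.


Q = K * Hb^2.5 * sin(2 * alpha_b)
Hb^2.5 = 2.12^2.5 = 6.543945
sin(2 * 19.7) = sin(39.4) = 0.634731
Q = 0.57 * 6.543945 * 0.634731
Q = 2.3676 m^3/s

2.3676


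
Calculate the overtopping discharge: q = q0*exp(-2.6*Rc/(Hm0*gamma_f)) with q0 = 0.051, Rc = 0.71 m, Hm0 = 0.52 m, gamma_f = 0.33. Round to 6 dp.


q = q0 * exp(-2.6 * Rc / (Hm0 * gamma_f))
Exponent = -2.6 * 0.71 / (0.52 * 0.33)
= -2.6 * 0.71 / 0.1716
= -10.757576
exp(-10.757576) = 0.000021
q = 0.051 * 0.000021
q = 0.000001 m^3/s/m

0.000001


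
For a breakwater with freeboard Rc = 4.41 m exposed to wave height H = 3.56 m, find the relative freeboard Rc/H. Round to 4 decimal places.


Relative freeboard = Rc / H
= 4.41 / 3.56
= 1.2388

1.2388


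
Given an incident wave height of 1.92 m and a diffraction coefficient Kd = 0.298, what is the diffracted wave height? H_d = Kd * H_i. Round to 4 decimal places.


H_d = Kd * H_i
H_d = 0.298 * 1.92
H_d = 0.5722 m

0.5722


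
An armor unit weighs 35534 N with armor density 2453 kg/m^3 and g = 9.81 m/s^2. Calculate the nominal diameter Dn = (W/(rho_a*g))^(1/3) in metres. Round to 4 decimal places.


V = W / (rho_a * g)
V = 35534 / (2453 * 9.81)
V = 35534 / 24063.93
V = 1.476650 m^3
Dn = V^(1/3) = 1.476650^(1/3)
Dn = 1.1387 m

1.1387


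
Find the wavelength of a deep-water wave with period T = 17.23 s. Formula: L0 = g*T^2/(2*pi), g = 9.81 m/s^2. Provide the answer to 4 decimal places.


L0 = g * T^2 / (2 * pi)
L0 = 9.81 * 17.23^2 / (2 * pi)
L0 = 9.81 * 296.8729 / 6.28319
L0 = 2912.3231 / 6.28319
L0 = 463.5106 m

463.5106


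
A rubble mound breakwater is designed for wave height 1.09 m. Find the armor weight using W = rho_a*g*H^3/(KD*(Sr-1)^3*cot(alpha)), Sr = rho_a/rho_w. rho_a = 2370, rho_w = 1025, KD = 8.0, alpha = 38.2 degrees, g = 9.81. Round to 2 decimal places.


Sr = rho_a / rho_w = 2370 / 1025 = 2.312195
(Sr - 1) = 1.312195
(Sr - 1)^3 = 2.259411
cot(38.2) = 1 / tan(38.2) = 1 / 0.786922 = 1.270773
Numerator = 2370 * 9.81 * 1.09^3 = 30109.0357
Denominator = 8.0 * 2.259411 * 1.270773 = 22.969595
W = 30109.0357 / 22.969595
W = 1310.82 N

1310.82


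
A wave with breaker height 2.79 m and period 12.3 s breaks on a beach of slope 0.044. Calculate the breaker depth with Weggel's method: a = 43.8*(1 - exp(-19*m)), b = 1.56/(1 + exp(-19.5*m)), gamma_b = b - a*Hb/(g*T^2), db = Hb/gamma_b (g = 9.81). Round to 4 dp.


a = 43.8 * (1 - exp(-19 * m))
exp(-19 * 0.044) = exp(-0.8360) = 0.433441
a = 43.8 * (1 - 0.433441) = 24.815292
b = 1.56 / (1 + exp(-19.5 * m))
exp(-19.5 * 0.044) = exp(-0.8580) = 0.424009
b = 1.56 / (1 + 0.424009) = 1.095498
Hb / (g * T^2) = 2.79 / (9.81 * 12.3^2) = 2.79 / 1484.1549 = 0.00187986
gamma_b = b - a * Hb/(g*T^2) = 1.095498 - 24.815292 * 0.00187986 = 1.048849
db = Hb / gamma_b = 2.79 / 1.048849
db = 2.6601 m

2.6601


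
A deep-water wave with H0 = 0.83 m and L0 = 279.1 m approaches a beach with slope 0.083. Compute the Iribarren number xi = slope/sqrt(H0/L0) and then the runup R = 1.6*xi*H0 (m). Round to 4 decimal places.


xi = slope / sqrt(H0/L0)
H0/L0 = 0.83/279.1 = 0.002974
sqrt(0.002974) = 0.054533
xi = 0.083 / 0.054533 = 1.522015
R = 1.6 * xi * H0 = 1.6 * 1.522015 * 0.83
R = 2.0212 m

2.0212


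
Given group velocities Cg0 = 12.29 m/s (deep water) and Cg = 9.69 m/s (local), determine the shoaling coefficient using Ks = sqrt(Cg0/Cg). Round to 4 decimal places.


Ks = sqrt(Cg0 / Cg)
Ks = sqrt(12.29 / 9.69)
Ks = sqrt(1.2683)
Ks = 1.1262

1.1262


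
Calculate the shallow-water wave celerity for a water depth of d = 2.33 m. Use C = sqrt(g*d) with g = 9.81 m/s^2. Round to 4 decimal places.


Using the shallow-water approximation:
C = sqrt(g * d) = sqrt(9.81 * 2.33)
C = sqrt(22.8573)
C = 4.7809 m/s

4.7809


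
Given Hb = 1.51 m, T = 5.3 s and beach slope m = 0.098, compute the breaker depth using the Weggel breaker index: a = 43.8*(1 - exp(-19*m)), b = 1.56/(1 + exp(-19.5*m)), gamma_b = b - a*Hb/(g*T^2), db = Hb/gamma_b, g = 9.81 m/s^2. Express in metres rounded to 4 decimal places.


a = 43.8 * (1 - exp(-19 * m))
exp(-19 * 0.098) = exp(-1.8620) = 0.155362
a = 43.8 * (1 - 0.155362) = 36.995162
b = 1.56 / (1 + exp(-19.5 * m))
exp(-19.5 * 0.098) = exp(-1.9110) = 0.147932
b = 1.56 / (1 + 0.147932) = 1.358965
Hb / (g * T^2) = 1.51 / (9.81 * 5.3^2) = 1.51 / 275.5629 = 0.00547969
gamma_b = b - a * Hb/(g*T^2) = 1.358965 - 36.995162 * 0.00547969 = 1.156243
db = Hb / gamma_b = 1.51 / 1.156243
db = 1.3060 m

1.3060


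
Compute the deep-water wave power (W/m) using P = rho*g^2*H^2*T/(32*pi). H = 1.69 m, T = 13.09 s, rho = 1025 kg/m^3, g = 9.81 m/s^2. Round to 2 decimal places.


P = rho * g^2 * H^2 * T / (32 * pi)
P = 1025 * 9.81^2 * 1.69^2 * 13.09 / (32 * pi)
P = 1025 * 96.2361 * 2.8561 * 13.09 / 100.53096
P = 36683.86 W/m

36683.86


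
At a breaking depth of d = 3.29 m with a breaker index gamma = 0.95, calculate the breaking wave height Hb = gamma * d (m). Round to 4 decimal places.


Hb = gamma * d
Hb = 0.95 * 3.29
Hb = 3.1255 m

3.1255


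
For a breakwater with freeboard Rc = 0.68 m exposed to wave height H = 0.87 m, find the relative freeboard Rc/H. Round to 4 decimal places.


Relative freeboard = Rc / H
= 0.68 / 0.87
= 0.7816

0.7816


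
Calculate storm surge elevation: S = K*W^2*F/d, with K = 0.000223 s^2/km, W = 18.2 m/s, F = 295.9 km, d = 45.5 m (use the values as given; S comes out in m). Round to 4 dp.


S = K * W^2 * F / d
W^2 = 18.2^2 = 331.24
S = 0.000223 * 331.24 * 295.9 / 45.5
Numerator = 0.000223 * 331.24 * 295.9 = 21.857103
S = 21.857103 / 45.5 = 0.4804 m

0.4804


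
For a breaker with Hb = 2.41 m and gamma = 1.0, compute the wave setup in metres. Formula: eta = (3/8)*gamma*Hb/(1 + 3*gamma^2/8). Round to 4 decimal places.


eta = (3/8) * gamma * Hb / (1 + 3*gamma^2/8)
Numerator = (3/8) * 1.0 * 2.41 = 0.903750
Denominator = 1 + 3*1.0^2/8 = 1 + 0.375000 = 1.375000
eta = 0.903750 / 1.375000
eta = 0.6573 m

0.6573


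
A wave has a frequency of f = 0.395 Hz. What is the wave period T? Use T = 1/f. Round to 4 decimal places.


T = 1 / f
T = 1 / 0.395
T = 2.5316 s

2.5316


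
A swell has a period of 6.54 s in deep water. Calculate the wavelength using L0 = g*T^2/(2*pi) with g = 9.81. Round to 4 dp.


L0 = g * T^2 / (2 * pi)
L0 = 9.81 * 6.54^2 / (2 * pi)
L0 = 9.81 * 42.7716 / 6.28319
L0 = 419.5894 / 6.28319
L0 = 66.7797 m

66.7797


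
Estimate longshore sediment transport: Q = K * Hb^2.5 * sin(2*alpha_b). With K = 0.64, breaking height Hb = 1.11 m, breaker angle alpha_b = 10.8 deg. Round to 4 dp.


Q = K * Hb^2.5 * sin(2 * alpha_b)
Hb^2.5 = 1.11^2.5 = 1.298098
sin(2 * 10.8) = sin(21.6) = 0.368125
Q = 0.64 * 1.298098 * 0.368125
Q = 0.3058 m^3/s

0.3058


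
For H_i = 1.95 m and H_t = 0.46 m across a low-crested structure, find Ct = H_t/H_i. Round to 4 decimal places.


Ct = H_t / H_i
Ct = 0.46 / 1.95
Ct = 0.2359

0.2359


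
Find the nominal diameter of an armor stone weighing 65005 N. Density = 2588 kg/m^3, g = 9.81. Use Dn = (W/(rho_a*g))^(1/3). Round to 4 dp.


V = W / (rho_a * g)
V = 65005 / (2588 * 9.81)
V = 65005 / 25388.28
V = 2.560433 m^3
Dn = V^(1/3) = 2.560433^(1/3)
Dn = 1.3681 m

1.3681


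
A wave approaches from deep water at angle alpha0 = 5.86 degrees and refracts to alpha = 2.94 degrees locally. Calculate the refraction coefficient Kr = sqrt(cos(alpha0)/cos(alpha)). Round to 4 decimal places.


Kr = sqrt(cos(alpha0) / cos(alpha))
cos(5.86) = 0.994774
cos(2.94) = 0.998684
Kr = sqrt(0.994774 / 0.998684)
Kr = sqrt(0.996085)
Kr = 0.9980

0.9980


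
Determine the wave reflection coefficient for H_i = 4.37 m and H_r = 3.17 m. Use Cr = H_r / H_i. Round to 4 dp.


Cr = H_r / H_i
Cr = 3.17 / 4.37
Cr = 0.7254

0.7254


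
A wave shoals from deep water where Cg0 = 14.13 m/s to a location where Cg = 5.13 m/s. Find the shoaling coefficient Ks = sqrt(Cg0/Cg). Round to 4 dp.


Ks = sqrt(Cg0 / Cg)
Ks = sqrt(14.13 / 5.13)
Ks = sqrt(2.7544)
Ks = 1.6596

1.6596


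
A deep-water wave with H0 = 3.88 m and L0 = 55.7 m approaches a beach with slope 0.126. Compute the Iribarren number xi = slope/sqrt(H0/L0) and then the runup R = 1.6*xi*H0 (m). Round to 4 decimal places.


xi = slope / sqrt(H0/L0)
H0/L0 = 3.88/55.7 = 0.069659
sqrt(0.069659) = 0.263930
xi = 0.126 / 0.263930 = 0.477400
R = 1.6 * xi * H0 = 1.6 * 0.477400 * 3.88
R = 2.9637 m

2.9637


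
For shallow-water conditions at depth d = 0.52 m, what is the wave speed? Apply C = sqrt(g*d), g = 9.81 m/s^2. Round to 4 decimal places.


Using the shallow-water approximation:
C = sqrt(g * d) = sqrt(9.81 * 0.52)
C = sqrt(5.1012)
C = 2.2586 m/s

2.2586


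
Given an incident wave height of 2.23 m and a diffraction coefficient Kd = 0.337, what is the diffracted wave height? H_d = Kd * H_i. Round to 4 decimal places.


H_d = Kd * H_i
H_d = 0.337 * 2.23
H_d = 0.7515 m

0.7515


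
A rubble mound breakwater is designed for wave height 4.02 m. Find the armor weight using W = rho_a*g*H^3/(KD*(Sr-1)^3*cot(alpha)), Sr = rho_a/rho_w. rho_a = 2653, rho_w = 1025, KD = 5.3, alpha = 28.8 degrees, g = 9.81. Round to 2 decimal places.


Sr = rho_a / rho_w = 2653 / 1025 = 2.588293
(Sr - 1) = 1.588293
(Sr - 1)^3 = 4.006744
cot(28.8) = 1 / tan(28.8) = 1 / 0.549755 = 1.818993
Numerator = 2653 * 9.81 * 4.02^3 = 1690769.5455
Denominator = 5.3 * 4.006744 * 1.818993 = 38.627674
W = 1690769.5455 / 38.627674
W = 43770.94 N

43770.94


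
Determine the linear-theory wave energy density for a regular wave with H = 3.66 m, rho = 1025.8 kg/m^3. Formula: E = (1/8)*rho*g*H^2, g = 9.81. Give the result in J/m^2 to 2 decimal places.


E = (1/8) * rho * g * H^2
E = (1/8) * 1025.8 * 9.81 * 3.66^2
E = 0.125 * 1025.8 * 9.81 * 13.3956
E = 16850.15 J/m^2

16850.15


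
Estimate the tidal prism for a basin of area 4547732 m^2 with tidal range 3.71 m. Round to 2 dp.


Tidal prism = Area * Tidal range
P = 4547732 * 3.71
P = 16872085.72 m^3

16872085.72


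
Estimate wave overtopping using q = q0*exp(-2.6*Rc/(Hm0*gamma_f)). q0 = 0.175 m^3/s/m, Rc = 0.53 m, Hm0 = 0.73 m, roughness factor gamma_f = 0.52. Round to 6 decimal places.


q = q0 * exp(-2.6 * Rc / (Hm0 * gamma_f))
Exponent = -2.6 * 0.53 / (0.73 * 0.52)
= -2.6 * 0.53 / 0.3796
= -3.630137
exp(-3.630137) = 0.026513
q = 0.175 * 0.026513
q = 0.004640 m^3/s/m

0.004640


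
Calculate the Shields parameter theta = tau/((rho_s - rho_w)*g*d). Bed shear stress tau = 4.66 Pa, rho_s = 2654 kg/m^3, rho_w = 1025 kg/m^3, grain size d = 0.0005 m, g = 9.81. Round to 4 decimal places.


theta = tau / ((rho_s - rho_w) * g * d)
rho_s - rho_w = 2654 - 1025 = 1629
Denominator = 1629 * 9.81 * 0.0005 = 7.990245
theta = 4.66 / 7.990245
theta = 0.5832

0.5832


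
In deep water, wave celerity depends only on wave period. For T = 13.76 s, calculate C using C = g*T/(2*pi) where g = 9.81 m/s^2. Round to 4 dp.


We use the deep-water celerity formula:
C = g * T / (2 * pi)
C = 9.81 * 13.76 / (2 * 3.14159...)
C = 134.985600 / 6.283185
C = 21.4836 m/s

21.4836


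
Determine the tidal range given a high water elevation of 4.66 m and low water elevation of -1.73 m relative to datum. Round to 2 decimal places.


Tidal range = High water - Low water
Tidal range = 4.66 - (-1.73)
Tidal range = 6.39 m

6.39


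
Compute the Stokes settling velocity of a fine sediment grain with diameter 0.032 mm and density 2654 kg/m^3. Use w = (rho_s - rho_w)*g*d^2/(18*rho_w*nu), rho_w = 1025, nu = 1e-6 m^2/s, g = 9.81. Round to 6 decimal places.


w = (rho_s - rho_w) * g * d^2 / (18 * rho_w * nu)
d = 0.032 mm = 0.000032 m
rho_s - rho_w = 2654 - 1025 = 1629
Numerator = 1629 * 9.81 * (0.000032)^2 = 0.000016364022
Denominator = 18 * 1025 * 1e-6 = 0.018450
w = 0.000887 m/s

0.000887


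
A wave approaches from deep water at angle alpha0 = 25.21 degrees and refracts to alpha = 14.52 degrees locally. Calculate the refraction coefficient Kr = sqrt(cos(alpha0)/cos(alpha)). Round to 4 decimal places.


Kr = sqrt(cos(alpha0) / cos(alpha))
cos(25.21) = 0.904753
cos(14.52) = 0.968060
Kr = sqrt(0.904753 / 0.968060)
Kr = sqrt(0.934604)
Kr = 0.9667

0.9667


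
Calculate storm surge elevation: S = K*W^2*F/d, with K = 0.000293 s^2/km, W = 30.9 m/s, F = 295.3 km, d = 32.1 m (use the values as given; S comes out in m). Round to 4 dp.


S = K * W^2 * F / d
W^2 = 30.9^2 = 954.81
S = 0.000293 * 954.81 * 295.3 / 32.1
Numerator = 0.000293 * 954.81 * 295.3 = 82.612930
S = 82.612930 / 32.1 = 2.5736 m

2.5736


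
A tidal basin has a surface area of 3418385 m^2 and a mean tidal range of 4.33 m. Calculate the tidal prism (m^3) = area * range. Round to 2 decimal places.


Tidal prism = Area * Tidal range
P = 3418385 * 4.33
P = 14801607.05 m^3

14801607.05


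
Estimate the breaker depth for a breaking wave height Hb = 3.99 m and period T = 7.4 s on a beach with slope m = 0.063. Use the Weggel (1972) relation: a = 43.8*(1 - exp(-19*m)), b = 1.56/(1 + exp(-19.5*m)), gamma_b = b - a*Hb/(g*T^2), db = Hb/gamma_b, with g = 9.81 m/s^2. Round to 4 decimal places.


a = 43.8 * (1 - exp(-19 * m))
exp(-19 * 0.063) = exp(-1.1970) = 0.302099
a = 43.8 * (1 - 0.302099) = 30.568057
b = 1.56 / (1 + exp(-19.5 * m))
exp(-19.5 * 0.063) = exp(-1.2285) = 0.292731
b = 1.56 / (1 + 0.292731) = 1.206747
Hb / (g * T^2) = 3.99 / (9.81 * 7.4^2) = 3.99 / 537.1956 = 0.00742746
gamma_b = b - a * Hb/(g*T^2) = 1.206747 - 30.568057 * 0.00742746 = 0.979704
db = Hb / gamma_b = 3.99 / 0.979704
db = 4.0727 m

4.0727


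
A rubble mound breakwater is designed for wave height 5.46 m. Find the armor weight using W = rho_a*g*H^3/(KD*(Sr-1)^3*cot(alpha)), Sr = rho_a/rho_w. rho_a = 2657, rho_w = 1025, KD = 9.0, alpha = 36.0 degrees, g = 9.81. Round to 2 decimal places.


Sr = rho_a / rho_w = 2657 / 1025 = 2.592195
(Sr - 1) = 1.592195
(Sr - 1)^3 = 4.036350
cot(36.0) = 1 / tan(36.0) = 1 / 0.726543 = 1.376382
Numerator = 2657 * 9.81 * 5.46^3 = 4242662.5440
Denominator = 9.0 * 4.036350 * 1.376382 = 50.000038
W = 4242662.5440 / 50.000038
W = 84853.19 N

84853.19


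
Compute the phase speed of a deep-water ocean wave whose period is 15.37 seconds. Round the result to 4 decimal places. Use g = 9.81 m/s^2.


We use the deep-water celerity formula:
C = g * T / (2 * pi)
C = 9.81 * 15.37 / (2 * 3.14159...)
C = 150.779700 / 6.283185
C = 23.9973 m/s

23.9973


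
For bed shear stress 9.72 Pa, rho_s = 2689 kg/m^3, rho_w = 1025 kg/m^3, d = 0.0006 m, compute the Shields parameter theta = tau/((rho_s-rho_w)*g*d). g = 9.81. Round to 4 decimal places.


theta = tau / ((rho_s - rho_w) * g * d)
rho_s - rho_w = 2689 - 1025 = 1664
Denominator = 1664 * 9.81 * 0.0006 = 9.794304
theta = 9.72 / 9.794304
theta = 0.9924

0.9924


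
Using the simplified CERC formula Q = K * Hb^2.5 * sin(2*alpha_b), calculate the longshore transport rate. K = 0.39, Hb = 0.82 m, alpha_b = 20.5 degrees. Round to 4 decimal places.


Q = K * Hb^2.5 * sin(2 * alpha_b)
Hb^2.5 = 0.82^2.5 = 0.608884
sin(2 * 20.5) = sin(41.0) = 0.656059
Q = 0.39 * 0.608884 * 0.656059
Q = 0.1558 m^3/s

0.1558


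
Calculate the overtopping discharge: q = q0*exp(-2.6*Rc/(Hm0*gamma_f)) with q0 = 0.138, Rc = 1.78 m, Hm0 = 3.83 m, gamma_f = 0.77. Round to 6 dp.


q = q0 * exp(-2.6 * Rc / (Hm0 * gamma_f))
Exponent = -2.6 * 1.78 / (3.83 * 0.77)
= -2.6 * 1.78 / 2.9491
= -1.569292
exp(-1.569292) = 0.208192
q = 0.138 * 0.208192
q = 0.028731 m^3/s/m

0.028731


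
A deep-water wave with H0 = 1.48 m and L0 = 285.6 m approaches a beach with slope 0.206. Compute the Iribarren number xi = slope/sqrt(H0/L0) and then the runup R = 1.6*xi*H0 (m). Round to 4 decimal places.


xi = slope / sqrt(H0/L0)
H0/L0 = 1.48/285.6 = 0.005182
sqrt(0.005182) = 0.071987
xi = 0.206 / 0.071987 = 2.861643
R = 1.6 * xi * H0 = 1.6 * 2.861643 * 1.48
R = 6.7764 m

6.7764


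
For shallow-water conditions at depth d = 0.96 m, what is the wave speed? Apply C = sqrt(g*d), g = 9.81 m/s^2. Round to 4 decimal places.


Using the shallow-water approximation:
C = sqrt(g * d) = sqrt(9.81 * 0.96)
C = sqrt(9.4176)
C = 3.0688 m/s

3.0688


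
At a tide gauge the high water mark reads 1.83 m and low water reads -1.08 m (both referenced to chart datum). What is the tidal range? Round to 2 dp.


Tidal range = High water - Low water
Tidal range = 1.83 - (-1.08)
Tidal range = 2.91 m

2.91


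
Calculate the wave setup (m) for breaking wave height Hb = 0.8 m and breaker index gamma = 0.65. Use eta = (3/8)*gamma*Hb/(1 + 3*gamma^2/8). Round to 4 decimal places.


eta = (3/8) * gamma * Hb / (1 + 3*gamma^2/8)
Numerator = (3/8) * 0.65 * 0.8 = 0.195000
Denominator = 1 + 3*0.65^2/8 = 1 + 0.158438 = 1.158438
eta = 0.195000 / 1.158438
eta = 0.1683 m

0.1683


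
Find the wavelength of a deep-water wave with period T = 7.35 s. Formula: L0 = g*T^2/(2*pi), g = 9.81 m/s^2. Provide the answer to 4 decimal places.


L0 = g * T^2 / (2 * pi)
L0 = 9.81 * 7.35^2 / (2 * pi)
L0 = 9.81 * 54.0225 / 6.28319
L0 = 529.9607 / 6.28319
L0 = 84.3459 m

84.3459


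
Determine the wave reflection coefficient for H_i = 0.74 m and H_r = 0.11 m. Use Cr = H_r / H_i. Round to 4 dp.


Cr = H_r / H_i
Cr = 0.11 / 0.74
Cr = 0.1486

0.1486


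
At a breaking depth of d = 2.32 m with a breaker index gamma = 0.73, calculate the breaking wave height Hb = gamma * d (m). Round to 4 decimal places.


Hb = gamma * d
Hb = 0.73 * 2.32
Hb = 1.6936 m

1.6936


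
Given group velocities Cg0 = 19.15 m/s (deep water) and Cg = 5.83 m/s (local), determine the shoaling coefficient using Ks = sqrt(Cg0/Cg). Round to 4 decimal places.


Ks = sqrt(Cg0 / Cg)
Ks = sqrt(19.15 / 5.83)
Ks = sqrt(3.2847)
Ks = 1.8124

1.8124


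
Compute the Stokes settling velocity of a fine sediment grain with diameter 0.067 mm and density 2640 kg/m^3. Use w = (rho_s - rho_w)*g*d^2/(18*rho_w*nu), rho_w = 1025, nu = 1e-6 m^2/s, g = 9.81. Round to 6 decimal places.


w = (rho_s - rho_w) * g * d^2 / (18 * rho_w * nu)
d = 0.067 mm = 0.000067 m
rho_s - rho_w = 2640 - 1025 = 1615
Numerator = 1615 * 9.81 * (0.000067)^2 = 0.000071119900
Denominator = 18 * 1025 * 1e-6 = 0.018450
w = 0.003855 m/s

0.003855


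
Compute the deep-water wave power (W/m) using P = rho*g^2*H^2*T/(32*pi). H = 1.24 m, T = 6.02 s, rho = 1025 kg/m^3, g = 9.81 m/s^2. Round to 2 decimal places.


P = rho * g^2 * H^2 * T / (32 * pi)
P = 1025 * 9.81^2 * 1.24^2 * 6.02 / (32 * pi)
P = 1025 * 96.2361 * 1.5376 * 6.02 / 100.53096
P = 9082.43 W/m

9082.43


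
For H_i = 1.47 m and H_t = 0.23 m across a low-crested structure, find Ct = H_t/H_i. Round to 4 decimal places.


Ct = H_t / H_i
Ct = 0.23 / 1.47
Ct = 0.1565

0.1565


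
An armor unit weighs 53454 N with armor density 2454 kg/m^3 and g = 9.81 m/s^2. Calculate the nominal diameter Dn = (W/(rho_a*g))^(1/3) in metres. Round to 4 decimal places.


V = W / (rho_a * g)
V = 53454 / (2454 * 9.81)
V = 53454 / 24073.74
V = 2.220428 m^3
Dn = V^(1/3) = 2.220428^(1/3)
Dn = 1.3046 m

1.3046


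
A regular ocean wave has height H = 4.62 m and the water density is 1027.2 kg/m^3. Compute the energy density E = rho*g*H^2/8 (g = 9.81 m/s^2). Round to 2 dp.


E = (1/8) * rho * g * H^2
E = (1/8) * 1027.2 * 9.81 * 4.62^2
E = 0.125 * 1027.2 * 9.81 * 21.3444
E = 26885.49 J/m^2

26885.49


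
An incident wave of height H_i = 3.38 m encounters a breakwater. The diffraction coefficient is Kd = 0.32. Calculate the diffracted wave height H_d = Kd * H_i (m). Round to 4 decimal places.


H_d = Kd * H_i
H_d = 0.32 * 3.38
H_d = 1.0816 m

1.0816
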